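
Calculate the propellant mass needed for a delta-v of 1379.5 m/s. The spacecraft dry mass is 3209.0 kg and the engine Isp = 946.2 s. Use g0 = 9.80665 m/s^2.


ve = Isp * g0 = 946.2 * 9.80665 = 9279.052230 m/s
mass ratio = exp(dv/ve) = exp(1379.5/9279.052230) = 1.16028794
m_prop = m_dry * (mr - 1) = 3209.0 * (1.16028794 - 1)
m_prop = 514.3640 kg

514.3640 kg


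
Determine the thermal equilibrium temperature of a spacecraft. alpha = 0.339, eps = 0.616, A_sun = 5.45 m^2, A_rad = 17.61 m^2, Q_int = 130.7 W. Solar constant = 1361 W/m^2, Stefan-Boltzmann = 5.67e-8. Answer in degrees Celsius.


Numerator = alpha*S*A_sun + Q_int = 0.339*1361*5.45 + 130.7 = 2645.2155 W
Denominator = eps*sigma*A_rad = 0.616*5.67e-8*17.61 = 6.1506799e-07 W/K^4
T^4 = 4.300688e+09 K^4
T = 256.0852 K = -17.0648 C

-17.0648 degrees Celsius


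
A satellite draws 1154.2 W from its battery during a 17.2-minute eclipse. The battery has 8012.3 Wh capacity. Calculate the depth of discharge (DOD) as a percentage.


E_used = P * t / 60 = 1154.2 * 17.2 / 60 = 330.8707 Wh
DOD = E_used / E_total * 100 = 330.8707 / 8012.3 * 100
DOD = 4.1295 %

4.1295 %


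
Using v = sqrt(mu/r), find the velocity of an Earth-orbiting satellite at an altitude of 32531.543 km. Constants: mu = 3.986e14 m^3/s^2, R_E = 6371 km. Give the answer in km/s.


r = R_E + alt = 6371.0 + 32531.543 = 38902.5430 km = 3.8902543e+07 m
v = sqrt(mu/r) = sqrt(3.986e14 / 3.8902543e+07) = 3200.9556 m/s = 3.2010 km/s

3.2010 km/s


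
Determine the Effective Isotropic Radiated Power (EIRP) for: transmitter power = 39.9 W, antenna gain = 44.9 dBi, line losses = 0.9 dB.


Pt = 39.9 W = 16.0097 dBW
EIRP = Pt_dBW + Gt - losses = 16.0097 + 44.9 - 0.9 = 60.0097 dBW

60.0097 dBW


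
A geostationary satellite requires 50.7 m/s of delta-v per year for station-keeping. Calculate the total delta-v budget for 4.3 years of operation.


dV = rate * years = 50.7 * 4.3
dV = 218.0100 m/s

218.0100 m/s


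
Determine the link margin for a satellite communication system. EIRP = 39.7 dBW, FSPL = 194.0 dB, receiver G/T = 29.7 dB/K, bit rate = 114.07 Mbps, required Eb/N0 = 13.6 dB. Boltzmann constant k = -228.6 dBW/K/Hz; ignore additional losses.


C/N0 = EIRP - FSPL + G/T - k = 39.7 - 194.0 + 29.7 - (-228.6)
C/N0 = 104.0000 dB-Hz
R_b = 114.07 Mbps = 1.1407e+08 bps -> 10*log10(R_b) = 80.5717 dB-Hz
Eb/N0 = C/N0 - 10*log10(R_b) = 104.0000 - 80.5717 = 23.4283 dB
Margin = Eb/N0 - Eb/N0_req = 23.4283 - 13.6 = 9.8283 dB (link closes)

9.8283 dB


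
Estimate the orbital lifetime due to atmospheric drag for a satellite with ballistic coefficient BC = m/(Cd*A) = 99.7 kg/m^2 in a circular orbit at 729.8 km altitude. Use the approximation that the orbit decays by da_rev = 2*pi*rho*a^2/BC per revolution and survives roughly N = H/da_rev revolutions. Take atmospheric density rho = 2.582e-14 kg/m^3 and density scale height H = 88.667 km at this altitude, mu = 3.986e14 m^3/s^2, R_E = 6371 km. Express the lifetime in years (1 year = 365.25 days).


a = R_E + alt = 7100.8000 km = 7.1008e+06 m
da_rev = 2*pi*rho*a^2/BC = 2*pi*2.582e-14*(7.1008e+06)^2/99.7 = 0.0820456404 m per revolution
N = H/da_rev = 88667.0000 m / 0.0820456404 m = 1.0807034e+06 revolutions
P = 2*pi*sqrt(a^3/mu) = 5954.8680 s
lifetime = N*P = 1.0807034e+06 * 5954.8680 = 6.435446e+09 s = 74484.3282 days
years = 74484.3282 / 365.25 = 203.9270 years

203.9270 years


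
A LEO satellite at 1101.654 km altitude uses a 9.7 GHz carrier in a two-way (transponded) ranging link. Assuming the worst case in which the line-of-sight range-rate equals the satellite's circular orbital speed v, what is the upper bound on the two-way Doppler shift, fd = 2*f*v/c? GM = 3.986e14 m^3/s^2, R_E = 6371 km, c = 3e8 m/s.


r = 7.472654e+06 m
v = sqrt(mu/r) = 7303.5030 m/s (worst-case radial velocity)
f = 9.7 GHz = 9.7e+09 Hz
fd = 2*f*v/c = 2*9.7e+09*7303.5030/3.0e+08
fd = 472293.1921 Hz

472293.1921 Hz


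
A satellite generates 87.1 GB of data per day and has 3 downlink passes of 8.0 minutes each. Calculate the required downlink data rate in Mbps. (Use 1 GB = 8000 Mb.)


total contact time = 3 * 8.0 * 60 = 1440.0000 s
data = 87.1 GB = 696800.0000 Mb
rate = 696800.0000 / 1440.0000 = 483.8889 Mbps

483.8889 Mbps


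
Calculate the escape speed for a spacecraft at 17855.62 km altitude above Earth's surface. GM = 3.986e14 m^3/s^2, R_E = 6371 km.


r = 6371.0 + 17855.62 = 24226.6200 km = 2.422662e+07 m
v_esc = sqrt(2*mu/r) = sqrt(2*3.986e14 / 2.422662e+07)
v_esc = 5736.3710 m/s = 5.7364 km/s

5.7364 km/s


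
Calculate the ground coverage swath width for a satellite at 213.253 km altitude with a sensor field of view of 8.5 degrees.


FOV = 8.5 deg = 0.148353 rad
swath = 2 * alt * tan(FOV/2) = 2 * 213.253 * tan(0.07417649)
swath = 2 * 213.253 * 0.07431284
swath = 31.6949 km

31.6949 km


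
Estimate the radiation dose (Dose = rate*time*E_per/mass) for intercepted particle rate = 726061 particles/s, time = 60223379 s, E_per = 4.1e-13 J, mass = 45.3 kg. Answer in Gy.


Total energy deposited = rate * time * E_per
  = 726061 * 60223379 * 4.1e-13 = 17.9276 J
Dose = E_total / mass = 17.9276 / 45.3
Dose = 0.3957527 Gy

0.3958 Gy


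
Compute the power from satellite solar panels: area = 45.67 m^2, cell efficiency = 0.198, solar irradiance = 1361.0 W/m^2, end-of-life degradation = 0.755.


P = area * eta * S * degradation
P = 45.67 * 0.198 * 1361.0 * 0.755
P = 9291.8305 W

9291.8305 W


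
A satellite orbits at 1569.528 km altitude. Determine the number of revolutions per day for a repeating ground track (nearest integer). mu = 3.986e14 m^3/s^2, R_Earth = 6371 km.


r = 7.940528e+06 m
T = 2*pi*sqrt(r^3/mu) = 7041.8261 s = 117.3638 min
revs/day = 1440 / 117.3638 = 12.2695
Rounded: 12 revolutions per day

12 revolutions per day


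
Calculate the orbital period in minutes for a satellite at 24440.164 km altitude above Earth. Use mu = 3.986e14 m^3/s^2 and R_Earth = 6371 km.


r = 30811.1640 km = 3.0811164e+07 m
T = 2*pi*sqrt(r^3/mu) = 2*pi*sqrt(2.9249895e+22 / 3.986e14)
T = 53823.6790 s = 897.0613 min

897.0613 minutes


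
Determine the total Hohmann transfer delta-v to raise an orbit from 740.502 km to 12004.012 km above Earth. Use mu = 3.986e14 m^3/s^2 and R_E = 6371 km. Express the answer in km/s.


r1 = 7111.5020 km = 7.111502e+06 m
r2 = 18375.0120 km = 1.8375012e+07 m
dv1 = sqrt(mu/r1)*(sqrt(2*r2/(r1+r2)) - 1) = 1503.3812 m/s
dv2 = sqrt(mu/r2)*(1 - sqrt(2*r1/(r1+r2))) = 1178.1939 m/s
total dv = |dv1| + |dv2| = 1503.3812 + 1178.1939 = 2681.5751 m/s = 2.6816 km/s

2.6816 km/s


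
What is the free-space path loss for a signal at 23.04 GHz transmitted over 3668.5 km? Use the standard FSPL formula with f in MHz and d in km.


f = 23.04 GHz = 23040.0000 MHz
d = 3668.5 km
FSPL = 32.44 + 20*log10(23040.0000) + 20*log10(3668.5)
FSPL = 32.44 + 87.2496 + 71.2898
FSPL = 190.9794 dB

190.9794 dB


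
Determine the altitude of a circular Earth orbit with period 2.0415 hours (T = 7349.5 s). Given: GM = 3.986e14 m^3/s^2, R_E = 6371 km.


T = 7349.5 s
r = (mu*T^2/(4*pi^2))^(1/3) = (3.986e14 * 7349.5^2 / (4*pi^2))^(1/3)
r = 8.1701692e+06 m = 8170.1692 km
alt = r - R_E = 8170.1692 - 6371 = 1799.1692 km

1799.1692 km


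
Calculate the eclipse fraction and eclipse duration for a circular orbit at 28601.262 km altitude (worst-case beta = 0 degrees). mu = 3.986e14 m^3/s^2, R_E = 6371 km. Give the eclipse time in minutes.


r = 34972.2620 km
T = 1084.7897 min
Eclipse fraction = arcsin(R_E/r)/pi = arcsin(6371.0000/34972.2620)/pi
= arcsin(0.1821729)/pi = 0.05831307
Eclipse duration = 0.05831307 * 1084.7897 = 63.2574 min

63.2574 minutes


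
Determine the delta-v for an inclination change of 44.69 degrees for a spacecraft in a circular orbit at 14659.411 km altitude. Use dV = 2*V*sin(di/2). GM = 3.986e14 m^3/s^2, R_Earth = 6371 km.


r = 21030.4110 km = 2.1030411e+07 m
V = sqrt(mu/r) = 4353.5623 m/s
di = 44.69 deg = 0.7799876 rad
dV = 2*V*sin(di/2) = 2*4353.5623*sin(0.3899938)
dV = 3310.2982 m/s = 3.3103 km/s

3.3103 km/s


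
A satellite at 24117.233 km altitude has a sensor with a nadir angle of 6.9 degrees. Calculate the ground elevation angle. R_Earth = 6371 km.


r = R_E + alt = 30488.2330 km
Law of sines in the satellite / Earth-center / ground-point triangle:
  sin(nadir)/R_E = sin(90 + el)/r  =>  cos(el) = (r/R_E)*sin(nadir)
cos(el) = (30488.2330 / 6371.0000) * sin(6.9 deg) = 0.5749113
el = arccos(0.5749113) = 54.9066 deg
(Earth-central angle = 90 - nadir - el = 28.1934 deg)

54.9066 degrees


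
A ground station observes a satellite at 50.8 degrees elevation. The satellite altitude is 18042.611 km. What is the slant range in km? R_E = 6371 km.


h = 18042.611 km, el = 50.8 deg
d = -R_E*sin(el) + sqrt((R_E*sin(el))^2 + 2*R_E*h + h^2)
d = -6371.0000*sin(0.8866273) + sqrt((6371.0000*0.7749445)^2 + 2*6371.0000*18042.611 + 18042.611^2)
d = 19142.0816 km

19142.0816 km


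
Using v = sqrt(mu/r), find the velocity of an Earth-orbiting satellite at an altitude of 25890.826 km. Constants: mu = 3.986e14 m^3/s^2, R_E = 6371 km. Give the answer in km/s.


r = R_E + alt = 6371.0 + 25890.826 = 32261.8260 km = 3.2261826e+07 m
v = sqrt(mu/r) = sqrt(3.986e14 / 3.2261826e+07) = 3514.9907 m/s = 3.5150 km/s

3.5150 km/s


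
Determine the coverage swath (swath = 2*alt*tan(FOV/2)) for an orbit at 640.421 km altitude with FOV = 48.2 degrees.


FOV = 48.2 deg = 0.8412487 rad
swath = 2 * alt * tan(FOV/2) = 2 * 640.421 * tan(0.4206243)
swath = 2 * 640.421 * 0.4473216
swath = 572.9483 km

572.9483 km


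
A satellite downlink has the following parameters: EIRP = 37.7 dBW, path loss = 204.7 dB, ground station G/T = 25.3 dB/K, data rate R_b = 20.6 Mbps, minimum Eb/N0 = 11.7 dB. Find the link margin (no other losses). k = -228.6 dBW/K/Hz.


C/N0 = EIRP - FSPL + G/T - k = 37.7 - 204.7 + 25.3 - (-228.6)
C/N0 = 86.9000 dB-Hz
R_b = 20.6 Mbps = 2.06e+07 bps -> 10*log10(R_b) = 73.1387 dB-Hz
Eb/N0 = C/N0 - 10*log10(R_b) = 86.9000 - 73.1387 = 13.7613 dB
Margin = Eb/N0 - Eb/N0_req = 13.7613 - 11.7 = 2.0613 dB (link closes)

2.0613 dB


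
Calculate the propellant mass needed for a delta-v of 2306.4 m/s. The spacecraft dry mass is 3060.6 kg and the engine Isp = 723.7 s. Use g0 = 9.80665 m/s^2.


ve = Isp * g0 = 723.7 * 9.80665 = 7097.072605 m/s
mass ratio = exp(dv/ve) = exp(2306.4/7097.072605) = 1.38400167
m_prop = m_dry * (mr - 1) = 3060.6 * (1.38400167 - 1)
m_prop = 1175.2755 kg

1175.2755 kg


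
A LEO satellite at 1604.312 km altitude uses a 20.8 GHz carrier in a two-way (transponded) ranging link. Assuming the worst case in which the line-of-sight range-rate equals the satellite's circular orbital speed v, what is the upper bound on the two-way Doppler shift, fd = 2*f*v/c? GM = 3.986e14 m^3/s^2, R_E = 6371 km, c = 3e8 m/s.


r = 7.975312e+06 m
v = sqrt(mu/r) = 7069.5994 m/s (worst-case radial velocity)
f = 20.8 GHz = 2.08e+10 Hz
fd = 2*f*v/c = 2*2.08e+10*7069.5994/3.0e+08
fd = 980317.7859 Hz

980317.7859 Hz


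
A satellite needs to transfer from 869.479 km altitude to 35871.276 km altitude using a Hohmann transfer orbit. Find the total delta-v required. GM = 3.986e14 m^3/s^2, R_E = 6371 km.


r1 = 7240.4790 km = 7.240479e+06 m
r2 = 42242.2760 km = 4.2242276e+07 m
dv1 = sqrt(mu/r1)*(sqrt(2*r2/(r1+r2)) - 1) = 2275.2985 m/s
dv2 = sqrt(mu/r2)*(1 - sqrt(2*r1/(r1+r2))) = 1410.0607 m/s
total dv = |dv1| + |dv2| = 2275.2985 + 1410.0607 = 3685.3592 m/s = 3.6854 km/s

3.6854 km/s


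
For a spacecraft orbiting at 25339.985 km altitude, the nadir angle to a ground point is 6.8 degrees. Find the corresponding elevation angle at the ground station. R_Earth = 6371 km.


r = R_E + alt = 31710.9850 km
Law of sines in the satellite / Earth-center / ground-point triangle:
  sin(nadir)/R_E = sin(90 + el)/r  =>  cos(el) = (r/R_E)*sin(nadir)
cos(el) = (31710.9850 / 6371.0000) * sin(6.8 deg) = 0.5893433
el = arccos(0.5893433) = 53.8896 deg
(Earth-central angle = 90 - nadir - el = 29.3104 deg)

53.8896 degrees


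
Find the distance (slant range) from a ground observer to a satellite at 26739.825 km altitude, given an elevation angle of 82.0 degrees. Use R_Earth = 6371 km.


h = 26739.825 km, el = 82.0 deg
d = -R_E*sin(el) + sqrt((R_E*sin(el))^2 + 2*R_E*h + h^2)
d = -6371.0000*sin(1.4312) + sqrt((6371.0000*0.9902681)^2 + 2*6371.0000*26739.825 + 26739.825^2)
d = 26789.9530 km

26789.9530 km


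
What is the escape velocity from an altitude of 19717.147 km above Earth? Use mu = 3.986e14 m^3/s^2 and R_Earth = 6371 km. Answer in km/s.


r = 6371.0 + 19717.147 = 26088.1470 km = 2.6088147e+07 m
v_esc = sqrt(2*mu/r) = sqrt(2*3.986e14 / 2.6088147e+07)
v_esc = 5527.9236 m/s = 5.5279 km/s

5.5279 km/s


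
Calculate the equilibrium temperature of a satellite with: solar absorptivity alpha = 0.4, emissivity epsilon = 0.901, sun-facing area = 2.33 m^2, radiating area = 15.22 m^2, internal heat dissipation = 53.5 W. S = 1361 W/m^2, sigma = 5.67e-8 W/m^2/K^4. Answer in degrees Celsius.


Numerator = alpha*S*A_sun + Q_int = 0.4*1361*2.33 + 53.5 = 1321.9520 W
Denominator = eps*sigma*A_rad = 0.901*5.67e-8*15.22 = 7.7753957e-07 W/K^4
T^4 = 1.7001733e+09 K^4
T = 203.0595 K = -70.0905 C

-70.0905 degrees Celsius


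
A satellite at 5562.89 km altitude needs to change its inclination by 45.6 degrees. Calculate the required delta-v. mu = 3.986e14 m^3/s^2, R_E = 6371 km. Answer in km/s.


r = 11933.8900 km = 1.193389e+07 m
V = sqrt(mu/r) = 5779.3318 m/s
di = 45.6 deg = 0.7958701 rad
dV = 2*V*sin(di/2) = 2*5779.3318*sin(0.3979351)
dV = 4479.1623 m/s = 4.4792 km/s

4.4792 km/s


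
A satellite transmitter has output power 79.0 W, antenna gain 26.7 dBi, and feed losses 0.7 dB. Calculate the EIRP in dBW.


Pt = 79.0 W = 18.9763 dBW
EIRP = Pt_dBW + Gt - losses = 18.9763 + 26.7 - 0.7 = 44.9763 dBW

44.9763 dBW


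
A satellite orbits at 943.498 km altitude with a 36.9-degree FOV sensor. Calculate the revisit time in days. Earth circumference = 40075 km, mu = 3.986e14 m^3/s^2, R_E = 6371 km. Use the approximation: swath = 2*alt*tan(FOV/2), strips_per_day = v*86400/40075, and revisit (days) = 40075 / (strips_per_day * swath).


swath = 2*943.498*tan(0.3220132) = 629.5495 km
v = sqrt(mu/r) = 7382.0398 m/s = 7.3820 km/s
strips/day = v*86400/40075 = 7.3820*86400/40075 = 15.9154
coverage/day = strips * swath = 15.9154 * 629.5495 = 10019.5098 km
revisit = 40075 / 10019.5098 = 3.9997 days

3.9997 days


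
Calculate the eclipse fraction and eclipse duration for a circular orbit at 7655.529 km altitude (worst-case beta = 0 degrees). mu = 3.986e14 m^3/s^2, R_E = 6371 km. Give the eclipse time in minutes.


r = 14026.5290 km
T = 275.5404 min
Eclipse fraction = arcsin(R_E/r)/pi = arcsin(6371.0000/14026.5290)/pi
= arcsin(0.4542107)/pi = 0.1500787
Eclipse duration = 0.1500787 * 275.5404 = 41.3527 min

41.3527 minutes


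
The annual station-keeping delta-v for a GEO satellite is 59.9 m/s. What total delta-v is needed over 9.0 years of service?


dV = rate * years = 59.9 * 9.0
dV = 539.1000 m/s

539.1000 m/s


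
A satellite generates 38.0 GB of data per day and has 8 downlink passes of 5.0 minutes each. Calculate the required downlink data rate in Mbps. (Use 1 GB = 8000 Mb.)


total contact time = 8 * 5.0 * 60 = 2400.0000 s
data = 38.0 GB = 304000.0000 Mb
rate = 304000.0000 / 2400.0000 = 126.6667 Mbps

126.6667 Mbps


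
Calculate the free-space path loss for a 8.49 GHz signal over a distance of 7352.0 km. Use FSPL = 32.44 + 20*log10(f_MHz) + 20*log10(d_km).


f = 8.49 GHz = 8490.0000 MHz
d = 7352.0 km
FSPL = 32.44 + 20*log10(8490.0000) + 20*log10(7352.0)
FSPL = 32.44 + 78.5782 + 77.3281
FSPL = 188.3463 dB

188.3463 dB


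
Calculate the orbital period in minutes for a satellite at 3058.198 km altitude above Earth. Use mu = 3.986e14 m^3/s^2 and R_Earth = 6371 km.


r = 9429.1980 km = 9.429198e+06 m
T = 2*pi*sqrt(r^3/mu) = 2*pi*sqrt(8.3834787e+20 / 3.986e14)
T = 9112.2023 s = 151.8700 min

151.8700 minutes


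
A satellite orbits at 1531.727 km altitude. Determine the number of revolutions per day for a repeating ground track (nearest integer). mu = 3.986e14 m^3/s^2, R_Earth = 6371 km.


r = 7.902727e+06 m
T = 2*pi*sqrt(r^3/mu) = 6991.6019 s = 116.5267 min
revs/day = 1440 / 116.5267 = 12.3577
Rounded: 12 revolutions per day

12 revolutions per day


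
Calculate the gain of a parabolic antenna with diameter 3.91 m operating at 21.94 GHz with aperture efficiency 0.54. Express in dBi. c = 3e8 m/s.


lambda = c/f = 3e8 / 2.194e+10 = 0.01367366 m
G = eta*(pi*D/lambda)^2 = 0.54*(pi*3.91/0.01367366)^2
G = 435790.4984 (linear)
G = 10*log10(435790.4984) = 56.3928 dBi

56.3928 dBi


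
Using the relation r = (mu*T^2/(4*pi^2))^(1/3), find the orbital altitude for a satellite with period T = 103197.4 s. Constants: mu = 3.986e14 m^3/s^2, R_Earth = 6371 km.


T = 103197.4 s
r = (mu*T^2/(4*pi^2))^(1/3) = (3.986e14 * 103197.4^2 / (4*pi^2))^(1/3)
r = 4.7552318e+07 m = 47552.3177 km
alt = r - R_E = 47552.3177 - 6371 = 41181.3177 km

41181.3177 km


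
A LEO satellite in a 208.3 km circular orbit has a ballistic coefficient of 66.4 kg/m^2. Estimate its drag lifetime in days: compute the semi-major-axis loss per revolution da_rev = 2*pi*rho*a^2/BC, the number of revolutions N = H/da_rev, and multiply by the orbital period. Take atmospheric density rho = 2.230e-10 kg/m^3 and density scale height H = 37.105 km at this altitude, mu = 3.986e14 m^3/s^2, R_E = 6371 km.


a = R_E + alt = 6579.3000 km = 6.5793e+06 m
da_rev = 2*pi*rho*a^2/BC = 2*pi*2.230e-10*(6.5793e+06)^2/66.4 = 913.431599 m per revolution
N = H/da_rev = 37105.0000 m / 913.431599 m = 40.6215 revolutions
P = 2*pi*sqrt(a^3/mu) = 5311.0545 s
lifetime = N*P = 40.6215 * 5311.0545 = 215743.2219 s = 2.4970 days

2.4970 days


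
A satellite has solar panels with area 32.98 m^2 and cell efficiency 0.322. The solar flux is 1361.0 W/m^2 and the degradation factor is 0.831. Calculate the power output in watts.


P = area * eta * S * degradation
P = 32.98 * 0.322 * 1361.0 * 0.831
P = 12010.6268 W

12010.6268 W


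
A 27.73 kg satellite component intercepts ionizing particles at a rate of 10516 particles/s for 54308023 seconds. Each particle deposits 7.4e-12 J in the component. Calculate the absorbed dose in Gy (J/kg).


Total energy deposited = rate * time * E_per
  = 10516 * 54308023 * 7.4e-12 = 4.2262 J
Dose = E_total / mass = 4.2262 / 27.73
Dose = 0.152404 Gy

0.1524 Gy


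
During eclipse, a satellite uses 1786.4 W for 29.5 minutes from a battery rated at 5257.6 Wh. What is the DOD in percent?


E_used = P * t / 60 = 1786.4 * 29.5 / 60 = 878.3133 Wh
DOD = E_used / E_total * 100 = 878.3133 / 5257.6 * 100
DOD = 16.7056 %

16.7056 %


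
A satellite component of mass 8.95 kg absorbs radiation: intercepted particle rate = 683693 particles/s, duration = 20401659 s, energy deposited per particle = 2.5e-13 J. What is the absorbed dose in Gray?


Total energy deposited = rate * time * E_per
  = 683693 * 20401659 * 2.5e-13 = 3.4871 J
Dose = E_total / mass = 3.4871 / 8.95
Dose = 0.3896221 Gy

0.3896 Gy


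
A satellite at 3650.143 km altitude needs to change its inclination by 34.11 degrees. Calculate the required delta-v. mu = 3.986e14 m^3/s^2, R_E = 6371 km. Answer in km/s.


r = 10021.1430 km = 1.0021143e+07 m
V = sqrt(mu/r) = 6306.8139 m/s
di = 34.11 deg = 0.5953318 rad
dV = 2*V*sin(di/2) = 2*6306.8139*sin(0.2976659)
dV = 3699.4453 m/s = 3.6994 km/s

3.6994 km/s


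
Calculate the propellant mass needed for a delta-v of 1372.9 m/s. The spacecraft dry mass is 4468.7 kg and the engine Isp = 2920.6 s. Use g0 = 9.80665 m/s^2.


ve = Isp * g0 = 2920.6 * 9.80665 = 28641.301990 m/s
mass ratio = exp(dv/ve) = exp(1372.9/28641.301990) = 1.04910170
m_prop = m_dry * (mr - 1) = 4468.7 * (1.04910170 - 1)
m_prop = 219.4208 kg

219.4208 kg


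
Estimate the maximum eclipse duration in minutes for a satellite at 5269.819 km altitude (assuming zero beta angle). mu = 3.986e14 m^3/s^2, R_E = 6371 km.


r = 11640.8190 km
T = 208.3221 min
Eclipse fraction = arcsin(R_E/r)/pi = arcsin(6371.0000/11640.8190)/pi
= arcsin(0.5472983)/pi = 0.1843437
Eclipse duration = 0.1843437 * 208.3221 = 38.4029 min

38.4029 minutes


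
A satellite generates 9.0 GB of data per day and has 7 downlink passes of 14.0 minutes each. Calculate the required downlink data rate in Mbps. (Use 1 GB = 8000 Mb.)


total contact time = 7 * 14.0 * 60 = 5880.0000 s
data = 9.0 GB = 72000.0000 Mb
rate = 72000.0000 / 5880.0000 = 12.2449 Mbps

12.2449 Mbps


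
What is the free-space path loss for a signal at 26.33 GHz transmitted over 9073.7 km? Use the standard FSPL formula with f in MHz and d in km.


f = 26.33 GHz = 26330.0000 MHz
d = 9073.7 km
FSPL = 32.44 + 20*log10(26330.0000) + 20*log10(9073.7)
FSPL = 32.44 + 88.4090 + 79.1557
FSPL = 200.0047 dB

200.0047 dB


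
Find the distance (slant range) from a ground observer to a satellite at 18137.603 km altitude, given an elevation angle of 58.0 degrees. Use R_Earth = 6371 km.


h = 18137.603 km, el = 58.0 deg
d = -R_E*sin(el) + sqrt((R_E*sin(el))^2 + 2*R_E*h + h^2)
d = -6371.0000*sin(1.0123) + sqrt((6371.0000*0.8480481)^2 + 2*6371.0000*18137.603 + 18137.603^2)
d = 18872.0411 km

18872.0411 km


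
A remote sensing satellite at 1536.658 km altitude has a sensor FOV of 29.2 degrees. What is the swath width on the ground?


FOV = 29.2 deg = 0.5096361 rad
swath = 2 * alt * tan(FOV/2) = 2 * 1536.658 * tan(0.2548181)
swath = 2 * 1536.658 * 0.2604805
swath = 800.5389 km

800.5389 km


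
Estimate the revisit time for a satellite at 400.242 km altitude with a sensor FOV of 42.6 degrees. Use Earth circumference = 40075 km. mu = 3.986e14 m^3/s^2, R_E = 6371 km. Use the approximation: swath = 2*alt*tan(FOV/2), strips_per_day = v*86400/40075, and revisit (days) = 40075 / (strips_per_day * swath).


swath = 2*400.242*tan(0.3717551) = 312.0957 km
v = sqrt(mu/r) = 7672.4573 m/s = 7.6725 km/s
strips/day = v*86400/40075 = 7.6725*86400/40075 = 16.5415
coverage/day = strips * swath = 16.5415 * 312.0957 = 5162.5282 km
revisit = 40075 / 5162.5282 = 7.7627 days

7.7627 days


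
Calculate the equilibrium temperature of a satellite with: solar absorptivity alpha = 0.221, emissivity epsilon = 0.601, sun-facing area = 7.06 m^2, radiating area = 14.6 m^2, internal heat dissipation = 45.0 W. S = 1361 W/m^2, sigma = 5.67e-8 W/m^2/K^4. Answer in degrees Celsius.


Numerator = alpha*S*A_sun + Q_int = 0.221*1361*7.06 + 45.0 = 2168.5139 W
Denominator = eps*sigma*A_rad = 0.601*5.67e-8*14.6 = 4.9751982e-07 W/K^4
T^4 = 4.3586482e+09 K^4
T = 256.9437 K = -16.2063 C

-16.2063 degrees Celsius


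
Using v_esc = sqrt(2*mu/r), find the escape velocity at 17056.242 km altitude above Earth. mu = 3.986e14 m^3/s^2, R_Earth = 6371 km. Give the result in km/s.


r = 6371.0 + 17056.242 = 23427.2420 km = 2.3427242e+07 m
v_esc = sqrt(2*mu/r) = sqrt(2*3.986e14 / 2.3427242e+07)
v_esc = 5833.4175 m/s = 5.8334 km/s

5.8334 km/s


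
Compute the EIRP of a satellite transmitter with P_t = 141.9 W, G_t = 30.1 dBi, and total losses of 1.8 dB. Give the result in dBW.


Pt = 141.9 W = 21.5198 dBW
EIRP = Pt_dBW + Gt - losses = 21.5198 + 30.1 - 1.8 = 49.8198 dBW

49.8198 dBW


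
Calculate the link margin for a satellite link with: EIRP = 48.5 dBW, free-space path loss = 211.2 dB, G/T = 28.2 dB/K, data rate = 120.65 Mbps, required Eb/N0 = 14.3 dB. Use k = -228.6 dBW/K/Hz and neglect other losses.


C/N0 = EIRP - FSPL + G/T - k = 48.5 - 211.2 + 28.2 - (-228.6)
C/N0 = 94.1000 dB-Hz
R_b = 120.65 Mbps = 1.2065e+08 bps -> 10*log10(R_b) = 80.8153 dB-Hz
Eb/N0 = C/N0 - 10*log10(R_b) = 94.1000 - 80.8153 = 13.2847 dB
Margin = Eb/N0 - Eb/N0_req = 13.2847 - 14.3 = -1.0153 dB (negative margin: link does not close)

-1.0153 dB


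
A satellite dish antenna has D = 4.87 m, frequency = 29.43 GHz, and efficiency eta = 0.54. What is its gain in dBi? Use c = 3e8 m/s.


lambda = c/f = 3e8 / 2.943e+10 = 0.01019368 m
G = eta*(pi*D/lambda)^2 = 0.54*(pi*4.87/0.01019368)^2
G = 1.2164365e+06 (linear)
G = 10*log10(1.2164365e+06) = 60.8509 dBi

60.8509 dBi


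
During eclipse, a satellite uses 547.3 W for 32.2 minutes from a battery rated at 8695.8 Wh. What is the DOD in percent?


E_used = P * t / 60 = 547.3 * 32.2 / 60 = 293.7177 Wh
DOD = E_used / E_total * 100 = 293.7177 / 8695.8 * 100
DOD = 3.3777 %

3.3777 %


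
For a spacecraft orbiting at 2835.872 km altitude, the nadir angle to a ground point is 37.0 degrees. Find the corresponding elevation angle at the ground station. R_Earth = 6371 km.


r = R_E + alt = 9206.8720 km
Law of sines in the satellite / Earth-center / ground-point triangle:
  sin(nadir)/R_E = sin(90 + el)/r  =>  cos(el) = (r/R_E)*sin(nadir)
cos(el) = (9206.8720 / 6371.0000) * sin(37.0 deg) = 0.8696961
el = arccos(0.8696961) = 29.5767 deg
(Earth-central angle = 90 - nadir - el = 23.4233 deg)

29.5767 degrees


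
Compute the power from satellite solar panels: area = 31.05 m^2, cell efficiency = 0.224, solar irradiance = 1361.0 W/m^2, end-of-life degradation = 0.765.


P = area * eta * S * degradation
P = 31.05 * 0.224 * 1361.0 * 0.765
P = 7241.5108 W

7241.5108 W


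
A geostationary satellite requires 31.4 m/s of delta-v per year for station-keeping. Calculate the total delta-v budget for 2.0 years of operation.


dV = rate * years = 31.4 * 2.0
dV = 62.8000 m/s

62.8000 m/s


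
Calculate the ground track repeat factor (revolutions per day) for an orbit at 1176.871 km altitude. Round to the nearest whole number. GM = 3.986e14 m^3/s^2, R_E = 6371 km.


r = 7.547871e+06 m
T = 2*pi*sqrt(r^3/mu) = 6526.0129 s = 108.7669 min
revs/day = 1440 / 108.7669 = 13.2393
Rounded: 13 revolutions per day

13 revolutions per day


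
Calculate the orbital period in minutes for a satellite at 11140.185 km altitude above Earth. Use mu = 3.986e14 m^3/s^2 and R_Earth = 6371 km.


r = 17511.1850 km = 1.7511185e+07 m
T = 2*pi*sqrt(r^3/mu) = 2*pi*sqrt(5.3696578e+21 / 3.986e14)
T = 23061.3393 s = 384.3557 min

384.3557 minutes


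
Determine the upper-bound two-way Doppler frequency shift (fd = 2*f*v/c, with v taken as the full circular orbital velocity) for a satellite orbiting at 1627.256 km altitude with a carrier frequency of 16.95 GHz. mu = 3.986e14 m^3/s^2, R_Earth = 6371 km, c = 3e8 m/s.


r = 7.998256e+06 m
v = sqrt(mu/r) = 7059.4521 m/s (worst-case radial velocity)
f = 16.95 GHz = 1.695e+10 Hz
fd = 2*f*v/c = 2*1.695e+10*7059.4521/3.0e+08
fd = 797718.0894 Hz

797718.0894 Hz


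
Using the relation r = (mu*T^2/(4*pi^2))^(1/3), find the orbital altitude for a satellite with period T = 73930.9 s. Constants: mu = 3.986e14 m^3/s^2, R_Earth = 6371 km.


T = 73930.9 s
r = (mu*T^2/(4*pi^2))^(1/3) = (3.986e14 * 73930.9^2 / (4*pi^2))^(1/3)
r = 3.8072364e+07 m = 38072.3643 km
alt = r - R_E = 38072.3643 - 6371 = 31701.3643 km

31701.3643 km


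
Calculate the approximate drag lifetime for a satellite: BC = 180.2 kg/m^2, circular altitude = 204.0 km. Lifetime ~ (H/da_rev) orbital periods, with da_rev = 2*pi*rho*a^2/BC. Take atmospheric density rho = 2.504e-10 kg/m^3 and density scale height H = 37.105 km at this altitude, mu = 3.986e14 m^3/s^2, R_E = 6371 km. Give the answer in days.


a = R_E + alt = 6575.0000 km = 6.575e+06 m
da_rev = 2*pi*rho*a^2/BC = 2*pi*2.504e-10*(6.575e+06)^2/180.2 = 377.442605 m per revolution
N = H/da_rev = 37105.0000 m / 377.442605 m = 98.3063 revolutions
P = 2*pi*sqrt(a^3/mu) = 5305.8486 s
lifetime = N*P = 98.3063 * 5305.8486 = 521598.5462 s = 6.0370 days

6.0370 days


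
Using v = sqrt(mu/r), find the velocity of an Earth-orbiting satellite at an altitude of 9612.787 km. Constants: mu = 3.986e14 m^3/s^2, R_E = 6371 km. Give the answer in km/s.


r = R_E + alt = 6371.0 + 9612.787 = 15983.7870 km = 1.5983787e+07 m
v = sqrt(mu/r) = sqrt(3.986e14 / 1.5983787e+07) = 4993.7731 m/s = 4.9938 km/s

4.9938 km/s


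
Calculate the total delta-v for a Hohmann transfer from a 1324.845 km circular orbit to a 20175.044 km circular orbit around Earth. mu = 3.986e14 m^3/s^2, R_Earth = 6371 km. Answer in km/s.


r1 = 7695.8450 km = 7.695845e+06 m
r2 = 26546.0440 km = 2.6546044e+07 m
dv1 = sqrt(mu/r1)*(sqrt(2*r2/(r1+r2)) - 1) = 1764.5964 m/s
dv2 = sqrt(mu/r2)*(1 - sqrt(2*r1/(r1+r2))) = 1277.0101 m/s
total dv = |dv1| + |dv2| = 1764.5964 + 1277.0101 = 3041.6065 m/s = 3.0416 km/s

3.0416 km/s


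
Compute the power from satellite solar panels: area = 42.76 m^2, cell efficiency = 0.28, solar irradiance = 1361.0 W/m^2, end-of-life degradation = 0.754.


P = area * eta * S * degradation
P = 42.76 * 0.28 * 1361.0 * 0.754
P = 12286.4155 W

12286.4155 W


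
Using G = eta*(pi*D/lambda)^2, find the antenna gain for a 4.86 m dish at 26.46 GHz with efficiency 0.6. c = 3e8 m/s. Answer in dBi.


lambda = c/f = 3e8 / 2.646e+10 = 0.01133787 m
G = eta*(pi*D/lambda)^2 = 0.6*(pi*4.86/0.01133787)^2
G = 1.0880797e+06 (linear)
G = 10*log10(1.0880797e+06) = 60.3666 dBi

60.3666 dBi


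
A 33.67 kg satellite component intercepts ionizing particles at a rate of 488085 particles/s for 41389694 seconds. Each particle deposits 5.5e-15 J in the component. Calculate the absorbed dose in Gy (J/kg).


Total energy deposited = rate * time * E_per
  = 488085 * 41389694 * 5.5e-15 = 0.1111093 J
Dose = E_total / mass = 0.1111093 / 33.67
Dose = 0.003299949 Gy

0.0033 Gy


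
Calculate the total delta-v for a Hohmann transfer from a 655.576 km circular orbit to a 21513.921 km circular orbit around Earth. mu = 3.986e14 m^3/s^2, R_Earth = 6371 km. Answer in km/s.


r1 = 7026.5760 km = 7.026576e+06 m
r2 = 27884.9210 km = 2.7884921e+07 m
dv1 = sqrt(mu/r1)*(sqrt(2*r2/(r1+r2)) - 1) = 1987.6933 m/s
dv2 = sqrt(mu/r2)*(1 - sqrt(2*r1/(r1+r2))) = 1382.0433 m/s
total dv = |dv1| + |dv2| = 1987.6933 + 1382.0433 = 3369.7366 m/s = 3.3697 km/s

3.3697 km/s


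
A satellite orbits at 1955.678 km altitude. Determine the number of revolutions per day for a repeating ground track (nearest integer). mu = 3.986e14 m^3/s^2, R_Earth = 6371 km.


r = 8.326678e+06 m
T = 2*pi*sqrt(r^3/mu) = 7561.6901 s = 126.0282 min
revs/day = 1440 / 126.0282 = 11.4260
Rounded: 11 revolutions per day

11 revolutions per day


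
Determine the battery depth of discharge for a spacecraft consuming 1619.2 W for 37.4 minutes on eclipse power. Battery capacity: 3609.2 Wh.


E_used = P * t / 60 = 1619.2 * 37.4 / 60 = 1009.3013 Wh
DOD = E_used / E_total * 100 = 1009.3013 / 3609.2 * 100
DOD = 27.9647 %

27.9647 %


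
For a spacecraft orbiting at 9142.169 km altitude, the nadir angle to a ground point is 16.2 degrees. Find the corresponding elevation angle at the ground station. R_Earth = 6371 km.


r = R_E + alt = 15513.1690 km
Law of sines in the satellite / Earth-center / ground-point triangle:
  sin(nadir)/R_E = sin(90 + el)/r  =>  cos(el) = (r/R_E)*sin(nadir)
cos(el) = (15513.1690 / 6371.0000) * sin(16.2 deg) = 0.6793339
el = arccos(0.6793339) = 47.2084 deg
(Earth-central angle = 90 - nadir - el = 26.5916 deg)

47.2084 degrees


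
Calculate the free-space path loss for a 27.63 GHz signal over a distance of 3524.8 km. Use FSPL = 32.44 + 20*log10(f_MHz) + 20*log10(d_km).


f = 27.63 GHz = 27630.0000 MHz
d = 3524.8 km
FSPL = 32.44 + 20*log10(27630.0000) + 20*log10(3524.8)
FSPL = 32.44 + 88.8276 + 70.9427
FSPL = 192.2103 dB

192.2103 dB


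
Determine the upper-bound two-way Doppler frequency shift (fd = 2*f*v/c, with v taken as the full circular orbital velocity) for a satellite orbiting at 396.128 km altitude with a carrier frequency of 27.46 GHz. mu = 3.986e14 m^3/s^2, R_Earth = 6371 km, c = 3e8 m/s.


r = 6.767128e+06 m
v = sqrt(mu/r) = 7674.7891 m/s (worst-case radial velocity)
f = 27.46 GHz = 2.746e+10 Hz
fd = 2*f*v/c = 2*2.746e+10*7674.7891/3.0e+08
fd = 1.4049981e+06 Hz

1.4050e+06 Hz


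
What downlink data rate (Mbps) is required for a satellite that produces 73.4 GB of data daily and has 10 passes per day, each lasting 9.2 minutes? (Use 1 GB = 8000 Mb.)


total contact time = 10 * 9.2 * 60 = 5520.0000 s
data = 73.4 GB = 587200.0000 Mb
rate = 587200.0000 / 5520.0000 = 106.3768 Mbps

106.3768 Mbps


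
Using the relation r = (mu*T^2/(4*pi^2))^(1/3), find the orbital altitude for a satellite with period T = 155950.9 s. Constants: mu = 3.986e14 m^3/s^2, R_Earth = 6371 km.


T = 155950.9 s
r = (mu*T^2/(4*pi^2))^(1/3) = (3.986e14 * 155950.9^2 / (4*pi^2))^(1/3)
r = 6.262068e+07 m = 62620.6795 km
alt = r - R_E = 62620.6795 - 6371 = 56249.6795 km

56249.6795 km


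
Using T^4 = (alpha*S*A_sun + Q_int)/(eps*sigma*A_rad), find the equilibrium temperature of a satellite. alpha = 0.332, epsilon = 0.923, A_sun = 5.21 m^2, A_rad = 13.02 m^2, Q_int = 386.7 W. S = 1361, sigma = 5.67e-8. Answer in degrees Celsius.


Numerator = alpha*S*A_sun + Q_int = 0.332*1361*5.21 + 386.7 = 2740.8489 W
Denominator = eps*sigma*A_rad = 0.923*5.67e-8*13.02 = 6.8138998e-07 W/K^4
T^4 = 4.0224379e+09 K^4
T = 251.8386 K = -21.3114 C

-21.3114 degrees Celsius


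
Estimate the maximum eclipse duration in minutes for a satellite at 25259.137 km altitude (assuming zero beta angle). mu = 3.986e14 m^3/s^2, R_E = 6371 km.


r = 31630.1370 km
T = 933.0643 min
Eclipse fraction = arcsin(R_E/r)/pi = arcsin(6371.0000/31630.1370)/pi
= arcsin(0.2014218)/pi = 0.0645562
Eclipse duration = 0.0645562 * 933.0643 = 60.2351 min

60.2351 minutes


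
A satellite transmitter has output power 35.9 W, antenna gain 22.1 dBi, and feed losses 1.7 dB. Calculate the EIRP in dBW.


Pt = 35.9 W = 15.5509 dBW
EIRP = Pt_dBW + Gt - losses = 15.5509 + 22.1 - 1.7 = 35.9509 dBW

35.9509 dBW


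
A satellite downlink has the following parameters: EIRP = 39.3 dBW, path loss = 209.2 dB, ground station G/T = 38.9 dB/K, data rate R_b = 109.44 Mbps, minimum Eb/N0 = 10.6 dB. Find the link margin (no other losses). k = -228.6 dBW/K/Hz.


C/N0 = EIRP - FSPL + G/T - k = 39.3 - 209.2 + 38.9 - (-228.6)
C/N0 = 97.6000 dB-Hz
R_b = 109.44 Mbps = 1.0944e+08 bps -> 10*log10(R_b) = 80.3918 dB-Hz
Eb/N0 = C/N0 - 10*log10(R_b) = 97.6000 - 80.3918 = 17.2082 dB
Margin = Eb/N0 - Eb/N0_req = 17.2082 - 10.6 = 6.6082 dB (link closes)

6.6082 dB


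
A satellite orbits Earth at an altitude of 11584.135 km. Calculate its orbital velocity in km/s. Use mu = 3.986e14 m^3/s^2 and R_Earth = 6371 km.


r = R_E + alt = 6371.0 + 11584.135 = 17955.1350 km = 1.7955135e+07 m
v = sqrt(mu/r) = sqrt(3.986e14 / 1.7955135e+07) = 4711.6640 m/s = 4.7117 km/s

4.7117 km/s


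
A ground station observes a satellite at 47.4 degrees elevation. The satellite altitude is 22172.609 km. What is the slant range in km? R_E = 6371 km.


h = 22172.609 km, el = 47.4 deg
d = -R_E*sin(el) + sqrt((R_E*sin(el))^2 + 2*R_E*h + h^2)
d = -6371.0000*sin(0.8272861) + sqrt((6371.0000*0.7360971)^2 + 2*6371.0000*22172.609 + 22172.609^2)
d = 23526.2965 km

23526.2965 km


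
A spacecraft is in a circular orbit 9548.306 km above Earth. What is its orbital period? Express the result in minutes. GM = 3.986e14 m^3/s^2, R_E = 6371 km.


r = 15919.3060 km = 1.5919306e+07 m
T = 2*pi*sqrt(r^3/mu) = 2*pi*sqrt(4.034339e+21 / 3.986e14)
T = 19989.2922 s = 333.1549 min

333.1549 minutes


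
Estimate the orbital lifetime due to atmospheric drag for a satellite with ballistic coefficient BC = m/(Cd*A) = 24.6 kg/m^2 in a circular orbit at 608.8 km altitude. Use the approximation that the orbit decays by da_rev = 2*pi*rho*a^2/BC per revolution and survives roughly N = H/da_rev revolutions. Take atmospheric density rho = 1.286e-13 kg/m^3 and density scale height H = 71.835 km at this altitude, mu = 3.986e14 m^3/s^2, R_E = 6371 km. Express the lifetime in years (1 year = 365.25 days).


a = R_E + alt = 6979.8000 km = 6.9798e+06 m
da_rev = 2*pi*rho*a^2/BC = 2*pi*1.286e-13*(6.9798e+06)^2/24.6 = 1.600190 m per revolution
N = H/da_rev = 71835.0000 m / 1.600190 m = 44891.5302 revolutions
P = 2*pi*sqrt(a^3/mu) = 5803.3089 s
lifetime = N*P = 44891.5302 * 5803.3089 = 2.6051942e+08 s = 3015.2710 days
years = 3015.2710 / 365.25 = 8.2554 years

8.2554 years


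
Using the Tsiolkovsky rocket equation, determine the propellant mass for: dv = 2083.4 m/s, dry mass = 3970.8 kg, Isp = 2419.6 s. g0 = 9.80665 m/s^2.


ve = Isp * g0 = 2419.6 * 9.80665 = 23728.170340 m/s
mass ratio = exp(dv/ve) = exp(2083.4/23728.170340) = 1.09177281
m_prop = m_dry * (mr - 1) = 3970.8 * (1.09177281 - 1)
m_prop = 364.4115 kg

364.4115 kg


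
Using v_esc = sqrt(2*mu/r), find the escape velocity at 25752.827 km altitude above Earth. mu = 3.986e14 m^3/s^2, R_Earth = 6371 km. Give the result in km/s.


r = 6371.0 + 25752.827 = 32123.8270 km = 3.2123827e+07 m
v_esc = sqrt(2*mu/r) = sqrt(2*3.986e14 / 3.2123827e+07)
v_esc = 4981.6132 m/s = 4.9816 km/s

4.9816 km/s


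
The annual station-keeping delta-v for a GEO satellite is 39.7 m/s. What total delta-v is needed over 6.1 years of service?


dV = rate * years = 39.7 * 6.1
dV = 242.1700 m/s

242.1700 m/s


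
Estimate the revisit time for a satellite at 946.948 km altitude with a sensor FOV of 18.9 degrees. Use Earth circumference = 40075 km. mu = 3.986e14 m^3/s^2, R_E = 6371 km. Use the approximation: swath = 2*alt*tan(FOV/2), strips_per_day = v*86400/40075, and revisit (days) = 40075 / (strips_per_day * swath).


swath = 2*946.948*tan(0.1649336) = 315.2307 km
v = sqrt(mu/r) = 7380.2995 m/s = 7.3803 km/s
strips/day = v*86400/40075 = 7.3803*86400/40075 = 15.9116
coverage/day = strips * swath = 15.9116 * 315.2307 = 5015.8292 km
revisit = 40075 / 5015.8292 = 7.9897 days

7.9897 days


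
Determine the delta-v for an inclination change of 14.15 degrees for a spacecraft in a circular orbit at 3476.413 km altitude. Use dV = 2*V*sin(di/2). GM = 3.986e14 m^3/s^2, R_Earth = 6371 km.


r = 9847.4130 km = 9.847413e+06 m
V = sqrt(mu/r) = 6362.2037 m/s
di = 14.15 deg = 0.2469641 rad
dV = 2*V*sin(di/2) = 2*6362.2037*sin(0.123482)
dV = 1567.2459 m/s = 1.5672 km/s

1.5672 km/s


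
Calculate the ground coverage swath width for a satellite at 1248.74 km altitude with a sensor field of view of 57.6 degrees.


FOV = 57.6 deg = 1.0053 rad
swath = 2 * alt * tan(FOV/2) = 2 * 1248.74 * tan(0.5026548)
swath = 2 * 1248.74 * 0.5497547
swath = 1373.0012 km

1373.0012 km


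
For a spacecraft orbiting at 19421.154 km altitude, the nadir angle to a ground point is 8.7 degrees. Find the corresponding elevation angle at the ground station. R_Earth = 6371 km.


r = R_E + alt = 25792.1540 km
Law of sines in the satellite / Earth-center / ground-point triangle:
  sin(nadir)/R_E = sin(90 + el)/r  =>  cos(el) = (r/R_E)*sin(nadir)
cos(el) = (25792.1540 / 6371.0000) * sin(8.7 deg) = 0.6123595
el = arccos(0.6123595) = 52.2397 deg
(Earth-central angle = 90 - nadir - el = 29.0603 deg)

52.2397 degrees


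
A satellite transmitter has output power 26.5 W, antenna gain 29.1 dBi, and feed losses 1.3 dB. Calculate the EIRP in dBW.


Pt = 26.5 W = 14.2325 dBW
EIRP = Pt_dBW + Gt - losses = 14.2325 + 29.1 - 1.3 = 42.0325 dBW

42.0325 dBW


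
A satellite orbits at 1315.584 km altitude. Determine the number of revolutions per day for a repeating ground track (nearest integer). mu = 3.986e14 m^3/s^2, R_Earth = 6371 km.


r = 7.686584e+06 m
T = 2*pi*sqrt(r^3/mu) = 6706.7372 s = 111.7790 min
revs/day = 1440 / 111.7790 = 12.8826
Rounded: 13 revolutions per day

13 revolutions per day


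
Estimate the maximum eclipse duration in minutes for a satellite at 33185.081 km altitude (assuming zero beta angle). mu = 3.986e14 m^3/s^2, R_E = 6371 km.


r = 39556.0810 km
T = 1304.9079 min
Eclipse fraction = arcsin(R_E/r)/pi = arcsin(6371.0000/39556.0810)/pi
= arcsin(0.1610625)/pi = 0.05149206
Eclipse duration = 0.05149206 * 1304.9079 = 67.1924 min

67.1924 minutes


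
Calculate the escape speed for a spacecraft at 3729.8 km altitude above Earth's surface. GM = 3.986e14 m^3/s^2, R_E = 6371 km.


r = 6371.0 + 3729.8 = 10100.8000 km = 1.01008e+07 m
v_esc = sqrt(2*mu/r) = sqrt(2*3.986e14 / 1.01008e+07)
v_esc = 8883.9429 m/s = 8.8839 km/s

8.8839 km/s


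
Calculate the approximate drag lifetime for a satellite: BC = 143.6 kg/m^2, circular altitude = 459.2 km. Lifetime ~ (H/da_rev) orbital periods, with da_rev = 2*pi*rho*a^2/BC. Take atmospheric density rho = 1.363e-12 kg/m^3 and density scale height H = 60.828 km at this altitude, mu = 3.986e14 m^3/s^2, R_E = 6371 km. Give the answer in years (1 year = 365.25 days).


a = R_E + alt = 6830.2000 km = 6.8302e+06 m
da_rev = 2*pi*rho*a^2/BC = 2*pi*1.363e-12*(6.8302e+06)^2/143.6 = 2.782199 m per revolution
N = H/da_rev = 60828.0000 m / 2.782199 m = 21863.2848 revolutions
P = 2*pi*sqrt(a^3/mu) = 5617.7363 s
lifetime = N*P = 21863.2848 * 5617.7363 = 1.2282217e+08 s = 1421.5529 days
years = 1421.5529 / 365.25 = 3.8920 years

3.8920 years
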